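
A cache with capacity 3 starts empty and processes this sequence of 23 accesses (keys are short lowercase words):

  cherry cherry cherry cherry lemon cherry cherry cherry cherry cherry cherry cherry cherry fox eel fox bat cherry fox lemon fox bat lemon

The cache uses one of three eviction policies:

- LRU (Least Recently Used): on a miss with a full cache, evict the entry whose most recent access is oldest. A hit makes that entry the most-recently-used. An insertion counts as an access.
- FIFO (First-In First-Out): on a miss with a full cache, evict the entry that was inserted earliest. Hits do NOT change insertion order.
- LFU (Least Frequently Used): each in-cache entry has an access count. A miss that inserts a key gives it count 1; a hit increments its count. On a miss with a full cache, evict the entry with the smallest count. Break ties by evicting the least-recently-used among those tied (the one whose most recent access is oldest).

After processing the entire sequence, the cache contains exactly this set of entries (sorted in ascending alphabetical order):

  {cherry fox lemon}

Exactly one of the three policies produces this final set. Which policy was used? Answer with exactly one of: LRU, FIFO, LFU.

Simulating under each policy and comparing final sets:
  LRU: final set = {bat fox lemon} -> differs
  FIFO: final set = {bat fox lemon} -> differs
  LFU: final set = {cherry fox lemon} -> MATCHES target
Only LFU produces the target set.

Answer: LFU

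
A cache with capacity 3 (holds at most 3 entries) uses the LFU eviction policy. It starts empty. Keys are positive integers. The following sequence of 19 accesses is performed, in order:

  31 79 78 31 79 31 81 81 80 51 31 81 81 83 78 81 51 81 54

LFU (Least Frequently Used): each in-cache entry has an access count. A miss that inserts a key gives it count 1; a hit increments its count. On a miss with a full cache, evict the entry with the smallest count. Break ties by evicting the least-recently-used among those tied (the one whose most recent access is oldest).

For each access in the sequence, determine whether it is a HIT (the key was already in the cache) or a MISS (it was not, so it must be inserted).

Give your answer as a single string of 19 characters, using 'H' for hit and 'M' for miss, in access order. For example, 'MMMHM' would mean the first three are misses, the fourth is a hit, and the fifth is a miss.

Answer: MMMHHHMHMMHHHMMHMHM

Derivation:
LFU simulation (capacity=3):
  1. access 31: MISS. Cache: [31(c=1)]
  2. access 79: MISS. Cache: [31(c=1) 79(c=1)]
  3. access 78: MISS. Cache: [31(c=1) 79(c=1) 78(c=1)]
  4. access 31: HIT, count now 2. Cache: [79(c=1) 78(c=1) 31(c=2)]
  5. access 79: HIT, count now 2. Cache: [78(c=1) 31(c=2) 79(c=2)]
  6. access 31: HIT, count now 3. Cache: [78(c=1) 79(c=2) 31(c=3)]
  7. access 81: MISS, evict 78(c=1). Cache: [81(c=1) 79(c=2) 31(c=3)]
  8. access 81: HIT, count now 2. Cache: [79(c=2) 81(c=2) 31(c=3)]
  9. access 80: MISS, evict 79(c=2). Cache: [80(c=1) 81(c=2) 31(c=3)]
  10. access 51: MISS, evict 80(c=1). Cache: [51(c=1) 81(c=2) 31(c=3)]
  11. access 31: HIT, count now 4. Cache: [51(c=1) 81(c=2) 31(c=4)]
  12. access 81: HIT, count now 3. Cache: [51(c=1) 81(c=3) 31(c=4)]
  13. access 81: HIT, count now 4. Cache: [51(c=1) 31(c=4) 81(c=4)]
  14. access 83: MISS, evict 51(c=1). Cache: [83(c=1) 31(c=4) 81(c=4)]
  15. access 78: MISS, evict 83(c=1). Cache: [78(c=1) 31(c=4) 81(c=4)]
  16. access 81: HIT, count now 5. Cache: [78(c=1) 31(c=4) 81(c=5)]
  17. access 51: MISS, evict 78(c=1). Cache: [51(c=1) 31(c=4) 81(c=5)]
  18. access 81: HIT, count now 6. Cache: [51(c=1) 31(c=4) 81(c=6)]
  19. access 54: MISS, evict 51(c=1). Cache: [54(c=1) 31(c=4) 81(c=6)]
Total: 9 hits, 10 misses, 7 evictions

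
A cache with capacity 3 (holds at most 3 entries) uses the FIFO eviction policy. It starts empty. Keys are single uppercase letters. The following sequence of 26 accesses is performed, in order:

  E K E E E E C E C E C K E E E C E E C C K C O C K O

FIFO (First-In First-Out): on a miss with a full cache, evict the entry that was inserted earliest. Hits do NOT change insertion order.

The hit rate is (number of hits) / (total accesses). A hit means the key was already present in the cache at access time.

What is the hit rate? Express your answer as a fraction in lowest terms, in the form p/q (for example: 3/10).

FIFO simulation (capacity=3):
  1. access E: MISS. Cache (old->new): [E]
  2. access K: MISS. Cache (old->new): [E K]
  3. access E: HIT. Cache (old->new): [E K]
  4. access E: HIT. Cache (old->new): [E K]
  5. access E: HIT. Cache (old->new): [E K]
  6. access E: HIT. Cache (old->new): [E K]
  7. access C: MISS. Cache (old->new): [E K C]
  8. access E: HIT. Cache (old->new): [E K C]
  9. access C: HIT. Cache (old->new): [E K C]
  10. access E: HIT. Cache (old->new): [E K C]
  11. access C: HIT. Cache (old->new): [E K C]
  12. access K: HIT. Cache (old->new): [E K C]
  13. access E: HIT. Cache (old->new): [E K C]
  14. access E: HIT. Cache (old->new): [E K C]
  15. access E: HIT. Cache (old->new): [E K C]
  16. access C: HIT. Cache (old->new): [E K C]
  17. access E: HIT. Cache (old->new): [E K C]
  18. access E: HIT. Cache (old->new): [E K C]
  19. access C: HIT. Cache (old->new): [E K C]
  20. access C: HIT. Cache (old->new): [E K C]
  21. access K: HIT. Cache (old->new): [E K C]
  22. access C: HIT. Cache (old->new): [E K C]
  23. access O: MISS, evict E. Cache (old->new): [K C O]
  24. access C: HIT. Cache (old->new): [K C O]
  25. access K: HIT. Cache (old->new): [K C O]
  26. access O: HIT. Cache (old->new): [K C O]
Total: 22 hits, 4 misses, 1 evictions

Hit rate = 22/26 = 11/13

Answer: 11/13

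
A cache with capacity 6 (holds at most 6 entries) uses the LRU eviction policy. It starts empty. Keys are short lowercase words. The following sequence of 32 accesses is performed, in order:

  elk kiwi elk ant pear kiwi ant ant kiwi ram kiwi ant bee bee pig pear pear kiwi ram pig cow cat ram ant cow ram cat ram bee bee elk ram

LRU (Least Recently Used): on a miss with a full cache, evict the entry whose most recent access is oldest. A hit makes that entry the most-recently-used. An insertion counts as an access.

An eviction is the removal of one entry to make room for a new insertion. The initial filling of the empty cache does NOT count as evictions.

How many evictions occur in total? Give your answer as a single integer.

Answer: 6

Derivation:
LRU simulation (capacity=6):
  1. access elk: MISS. Cache (LRU->MRU): [elk]
  2. access kiwi: MISS. Cache (LRU->MRU): [elk kiwi]
  3. access elk: HIT. Cache (LRU->MRU): [kiwi elk]
  4. access ant: MISS. Cache (LRU->MRU): [kiwi elk ant]
  5. access pear: MISS. Cache (LRU->MRU): [kiwi elk ant pear]
  6. access kiwi: HIT. Cache (LRU->MRU): [elk ant pear kiwi]
  7. access ant: HIT. Cache (LRU->MRU): [elk pear kiwi ant]
  8. access ant: HIT. Cache (LRU->MRU): [elk pear kiwi ant]
  9. access kiwi: HIT. Cache (LRU->MRU): [elk pear ant kiwi]
  10. access ram: MISS. Cache (LRU->MRU): [elk pear ant kiwi ram]
  11. access kiwi: HIT. Cache (LRU->MRU): [elk pear ant ram kiwi]
  12. access ant: HIT. Cache (LRU->MRU): [elk pear ram kiwi ant]
  13. access bee: MISS. Cache (LRU->MRU): [elk pear ram kiwi ant bee]
  14. access bee: HIT. Cache (LRU->MRU): [elk pear ram kiwi ant bee]
  15. access pig: MISS, evict elk. Cache (LRU->MRU): [pear ram kiwi ant bee pig]
  16. access pear: HIT. Cache (LRU->MRU): [ram kiwi ant bee pig pear]
  17. access pear: HIT. Cache (LRU->MRU): [ram kiwi ant bee pig pear]
  18. access kiwi: HIT. Cache (LRU->MRU): [ram ant bee pig pear kiwi]
  19. access ram: HIT. Cache (LRU->MRU): [ant bee pig pear kiwi ram]
  20. access pig: HIT. Cache (LRU->MRU): [ant bee pear kiwi ram pig]
  21. access cow: MISS, evict ant. Cache (LRU->MRU): [bee pear kiwi ram pig cow]
  22. access cat: MISS, evict bee. Cache (LRU->MRU): [pear kiwi ram pig cow cat]
  23. access ram: HIT. Cache (LRU->MRU): [pear kiwi pig cow cat ram]
  24. access ant: MISS, evict pear. Cache (LRU->MRU): [kiwi pig cow cat ram ant]
  25. access cow: HIT. Cache (LRU->MRU): [kiwi pig cat ram ant cow]
  26. access ram: HIT. Cache (LRU->MRU): [kiwi pig cat ant cow ram]
  27. access cat: HIT. Cache (LRU->MRU): [kiwi pig ant cow ram cat]
  28. access ram: HIT. Cache (LRU->MRU): [kiwi pig ant cow cat ram]
  29. access bee: MISS, evict kiwi. Cache (LRU->MRU): [pig ant cow cat ram bee]
  30. access bee: HIT. Cache (LRU->MRU): [pig ant cow cat ram bee]
  31. access elk: MISS, evict pig. Cache (LRU->MRU): [ant cow cat ram bee elk]
  32. access ram: HIT. Cache (LRU->MRU): [ant cow cat bee elk ram]
Total: 20 hits, 12 misses, 6 evictions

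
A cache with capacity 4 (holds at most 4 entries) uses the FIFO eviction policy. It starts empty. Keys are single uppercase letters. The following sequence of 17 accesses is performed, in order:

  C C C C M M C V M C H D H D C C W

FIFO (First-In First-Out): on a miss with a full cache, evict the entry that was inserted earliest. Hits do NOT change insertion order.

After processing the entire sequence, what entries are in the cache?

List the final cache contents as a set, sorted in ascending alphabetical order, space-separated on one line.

Answer: C D H W

Derivation:
FIFO simulation (capacity=4):
  1. access C: MISS. Cache (old->new): [C]
  2. access C: HIT. Cache (old->new): [C]
  3. access C: HIT. Cache (old->new): [C]
  4. access C: HIT. Cache (old->new): [C]
  5. access M: MISS. Cache (old->new): [C M]
  6. access M: HIT. Cache (old->new): [C M]
  7. access C: HIT. Cache (old->new): [C M]
  8. access V: MISS. Cache (old->new): [C M V]
  9. access M: HIT. Cache (old->new): [C M V]
  10. access C: HIT. Cache (old->new): [C M V]
  11. access H: MISS. Cache (old->new): [C M V H]
  12. access D: MISS, evict C. Cache (old->new): [M V H D]
  13. access H: HIT. Cache (old->new): [M V H D]
  14. access D: HIT. Cache (old->new): [M V H D]
  15. access C: MISS, evict M. Cache (old->new): [V H D C]
  16. access C: HIT. Cache (old->new): [V H D C]
  17. access W: MISS, evict V. Cache (old->new): [H D C W]
Total: 10 hits, 7 misses, 3 evictions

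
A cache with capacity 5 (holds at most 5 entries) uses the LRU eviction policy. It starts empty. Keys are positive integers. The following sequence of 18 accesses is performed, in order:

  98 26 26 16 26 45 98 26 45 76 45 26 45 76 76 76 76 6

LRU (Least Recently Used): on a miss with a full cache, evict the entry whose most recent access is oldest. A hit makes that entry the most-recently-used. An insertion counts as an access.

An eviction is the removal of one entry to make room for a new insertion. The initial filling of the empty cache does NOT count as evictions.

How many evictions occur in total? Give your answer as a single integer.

LRU simulation (capacity=5):
  1. access 98: MISS. Cache (LRU->MRU): [98]
  2. access 26: MISS. Cache (LRU->MRU): [98 26]
  3. access 26: HIT. Cache (LRU->MRU): [98 26]
  4. access 16: MISS. Cache (LRU->MRU): [98 26 16]
  5. access 26: HIT. Cache (LRU->MRU): [98 16 26]
  6. access 45: MISS. Cache (LRU->MRU): [98 16 26 45]
  7. access 98: HIT. Cache (LRU->MRU): [16 26 45 98]
  8. access 26: HIT. Cache (LRU->MRU): [16 45 98 26]
  9. access 45: HIT. Cache (LRU->MRU): [16 98 26 45]
  10. access 76: MISS. Cache (LRU->MRU): [16 98 26 45 76]
  11. access 45: HIT. Cache (LRU->MRU): [16 98 26 76 45]
  12. access 26: HIT. Cache (LRU->MRU): [16 98 76 45 26]
  13. access 45: HIT. Cache (LRU->MRU): [16 98 76 26 45]
  14. access 76: HIT. Cache (LRU->MRU): [16 98 26 45 76]
  15. access 76: HIT. Cache (LRU->MRU): [16 98 26 45 76]
  16. access 76: HIT. Cache (LRU->MRU): [16 98 26 45 76]
  17. access 76: HIT. Cache (LRU->MRU): [16 98 26 45 76]
  18. access 6: MISS, evict 16. Cache (LRU->MRU): [98 26 45 76 6]
Total: 12 hits, 6 misses, 1 evictions

Answer: 1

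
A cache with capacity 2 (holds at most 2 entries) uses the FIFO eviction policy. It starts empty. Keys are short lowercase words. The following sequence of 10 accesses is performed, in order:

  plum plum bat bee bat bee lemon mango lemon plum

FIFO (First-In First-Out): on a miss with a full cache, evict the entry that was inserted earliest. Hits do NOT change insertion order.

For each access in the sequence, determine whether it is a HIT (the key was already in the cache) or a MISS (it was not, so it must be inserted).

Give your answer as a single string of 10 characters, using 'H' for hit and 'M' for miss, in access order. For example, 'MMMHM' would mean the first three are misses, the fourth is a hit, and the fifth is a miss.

Answer: MHMMHHMMHM

Derivation:
FIFO simulation (capacity=2):
  1. access plum: MISS. Cache (old->new): [plum]
  2. access plum: HIT. Cache (old->new): [plum]
  3. access bat: MISS. Cache (old->new): [plum bat]
  4. access bee: MISS, evict plum. Cache (old->new): [bat bee]
  5. access bat: HIT. Cache (old->new): [bat bee]
  6. access bee: HIT. Cache (old->new): [bat bee]
  7. access lemon: MISS, evict bat. Cache (old->new): [bee lemon]
  8. access mango: MISS, evict bee. Cache (old->new): [lemon mango]
  9. access lemon: HIT. Cache (old->new): [lemon mango]
  10. access plum: MISS, evict lemon. Cache (old->new): [mango plum]
Total: 4 hits, 6 misses, 4 evictions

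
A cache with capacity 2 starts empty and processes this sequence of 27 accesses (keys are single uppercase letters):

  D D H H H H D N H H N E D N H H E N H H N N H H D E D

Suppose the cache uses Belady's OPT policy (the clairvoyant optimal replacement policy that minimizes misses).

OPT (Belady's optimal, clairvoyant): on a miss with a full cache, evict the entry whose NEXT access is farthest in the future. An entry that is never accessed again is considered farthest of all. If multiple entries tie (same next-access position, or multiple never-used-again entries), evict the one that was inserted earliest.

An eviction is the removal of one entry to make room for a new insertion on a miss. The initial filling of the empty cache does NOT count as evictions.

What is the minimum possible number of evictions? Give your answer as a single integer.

Answer: 8

Derivation:
OPT (Belady) simulation (capacity=2):
  1. access D: MISS. Cache: [D]
  2. access D: HIT. Next use of D: step 7. Cache: [D]
  3. access H: MISS. Cache: [D H]
  4. access H: HIT. Next use of H: step 5. Cache: [D H]
  5. access H: HIT. Next use of H: step 6. Cache: [D H]
  6. access H: HIT. Next use of H: step 9. Cache: [D H]
  7. access D: HIT. Next use of D: step 13. Cache: [D H]
  8. access N: MISS, evict D (next use: step 13). Cache: [H N]
  9. access H: HIT. Next use of H: step 10. Cache: [H N]
  10. access H: HIT. Next use of H: step 15. Cache: [H N]
  11. access N: HIT. Next use of N: step 14. Cache: [H N]
  12. access E: MISS, evict H (next use: step 15). Cache: [N E]
  13. access D: MISS, evict E (next use: step 17). Cache: [N D]
  14. access N: HIT. Next use of N: step 18. Cache: [N D]
  15. access H: MISS, evict D (next use: step 25). Cache: [N H]
  16. access H: HIT. Next use of H: step 19. Cache: [N H]
  17. access E: MISS, evict H (next use: step 19). Cache: [N E]
  18. access N: HIT. Next use of N: step 21. Cache: [N E]
  19. access H: MISS, evict E (next use: step 26). Cache: [N H]
  20. access H: HIT. Next use of H: step 23. Cache: [N H]
  21. access N: HIT. Next use of N: step 22. Cache: [N H]
  22. access N: HIT. Next use of N: never. Cache: [N H]
  23. access H: HIT. Next use of H: step 24. Cache: [N H]
  24. access H: HIT. Next use of H: never. Cache: [N H]
  25. access D: MISS, evict N (next use: never). Cache: [H D]
  26. access E: MISS, evict H (next use: never). Cache: [D E]
  27. access D: HIT. Next use of D: never. Cache: [D E]
Total: 17 hits, 10 misses, 8 evictions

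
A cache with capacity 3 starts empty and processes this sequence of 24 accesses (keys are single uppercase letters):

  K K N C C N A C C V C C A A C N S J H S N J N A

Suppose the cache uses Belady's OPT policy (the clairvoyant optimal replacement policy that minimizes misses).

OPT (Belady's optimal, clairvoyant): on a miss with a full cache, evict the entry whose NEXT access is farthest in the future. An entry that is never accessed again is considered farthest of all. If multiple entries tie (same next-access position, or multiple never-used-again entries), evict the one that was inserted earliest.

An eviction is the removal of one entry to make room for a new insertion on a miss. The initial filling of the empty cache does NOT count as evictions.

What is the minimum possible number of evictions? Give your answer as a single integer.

Answer: 8

Derivation:
OPT (Belady) simulation (capacity=3):
  1. access K: MISS. Cache: [K]
  2. access K: HIT. Next use of K: never. Cache: [K]
  3. access N: MISS. Cache: [K N]
  4. access C: MISS. Cache: [K N C]
  5. access C: HIT. Next use of C: step 8. Cache: [K N C]
  6. access N: HIT. Next use of N: step 16. Cache: [K N C]
  7. access A: MISS, evict K (next use: never). Cache: [N C A]
  8. access C: HIT. Next use of C: step 9. Cache: [N C A]
  9. access C: HIT. Next use of C: step 11. Cache: [N C A]
  10. access V: MISS, evict N (next use: step 16). Cache: [C A V]
  11. access C: HIT. Next use of C: step 12. Cache: [C A V]
  12. access C: HIT. Next use of C: step 15. Cache: [C A V]
  13. access A: HIT. Next use of A: step 14. Cache: [C A V]
  14. access A: HIT. Next use of A: step 24. Cache: [C A V]
  15. access C: HIT. Next use of C: never. Cache: [C A V]
  16. access N: MISS, evict C (next use: never). Cache: [A V N]
  17. access S: MISS, evict V (next use: never). Cache: [A N S]
  18. access J: MISS, evict A (next use: step 24). Cache: [N S J]
  19. access H: MISS, evict J (next use: step 22). Cache: [N S H]
  20. access S: HIT. Next use of S: never. Cache: [N S H]
  21. access N: HIT. Next use of N: step 23. Cache: [N S H]
  22. access J: MISS, evict S (next use: never). Cache: [N H J]
  23. access N: HIT. Next use of N: never. Cache: [N H J]
  24. access A: MISS, evict N (next use: never). Cache: [H J A]
Total: 13 hits, 11 misses, 8 evictions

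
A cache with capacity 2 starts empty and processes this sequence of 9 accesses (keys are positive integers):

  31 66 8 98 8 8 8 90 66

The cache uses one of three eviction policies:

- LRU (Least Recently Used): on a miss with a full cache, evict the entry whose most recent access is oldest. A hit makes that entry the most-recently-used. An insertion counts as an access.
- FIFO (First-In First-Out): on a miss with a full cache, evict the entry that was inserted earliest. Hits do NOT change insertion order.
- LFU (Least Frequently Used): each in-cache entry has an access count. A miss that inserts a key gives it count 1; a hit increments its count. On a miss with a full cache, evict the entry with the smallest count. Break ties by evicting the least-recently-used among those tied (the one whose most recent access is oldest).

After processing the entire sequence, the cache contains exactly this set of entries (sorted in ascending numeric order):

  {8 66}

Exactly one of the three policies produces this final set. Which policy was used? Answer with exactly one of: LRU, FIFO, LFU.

Simulating under each policy and comparing final sets:
  LRU: final set = {66 90} -> differs
  FIFO: final set = {66 90} -> differs
  LFU: final set = {8 66} -> MATCHES target
Only LFU produces the target set.

Answer: LFU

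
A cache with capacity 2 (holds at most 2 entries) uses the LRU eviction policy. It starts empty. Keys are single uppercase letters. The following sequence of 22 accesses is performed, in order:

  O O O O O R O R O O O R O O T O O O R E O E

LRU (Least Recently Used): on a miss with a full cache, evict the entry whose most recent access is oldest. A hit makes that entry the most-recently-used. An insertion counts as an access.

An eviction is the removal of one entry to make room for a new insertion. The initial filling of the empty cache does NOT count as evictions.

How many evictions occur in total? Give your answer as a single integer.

Answer: 4

Derivation:
LRU simulation (capacity=2):
  1. access O: MISS. Cache (LRU->MRU): [O]
  2. access O: HIT. Cache (LRU->MRU): [O]
  3. access O: HIT. Cache (LRU->MRU): [O]
  4. access O: HIT. Cache (LRU->MRU): [O]
  5. access O: HIT. Cache (LRU->MRU): [O]
  6. access R: MISS. Cache (LRU->MRU): [O R]
  7. access O: HIT. Cache (LRU->MRU): [R O]
  8. access R: HIT. Cache (LRU->MRU): [O R]
  9. access O: HIT. Cache (LRU->MRU): [R O]
  10. access O: HIT. Cache (LRU->MRU): [R O]
  11. access O: HIT. Cache (LRU->MRU): [R O]
  12. access R: HIT. Cache (LRU->MRU): [O R]
  13. access O: HIT. Cache (LRU->MRU): [R O]
  14. access O: HIT. Cache (LRU->MRU): [R O]
  15. access T: MISS, evict R. Cache (LRU->MRU): [O T]
  16. access O: HIT. Cache (LRU->MRU): [T O]
  17. access O: HIT. Cache (LRU->MRU): [T O]
  18. access O: HIT. Cache (LRU->MRU): [T O]
  19. access R: MISS, evict T. Cache (LRU->MRU): [O R]
  20. access E: MISS, evict O. Cache (LRU->MRU): [R E]
  21. access O: MISS, evict R. Cache (LRU->MRU): [E O]
  22. access E: HIT. Cache (LRU->MRU): [O E]
Total: 16 hits, 6 misses, 4 evictions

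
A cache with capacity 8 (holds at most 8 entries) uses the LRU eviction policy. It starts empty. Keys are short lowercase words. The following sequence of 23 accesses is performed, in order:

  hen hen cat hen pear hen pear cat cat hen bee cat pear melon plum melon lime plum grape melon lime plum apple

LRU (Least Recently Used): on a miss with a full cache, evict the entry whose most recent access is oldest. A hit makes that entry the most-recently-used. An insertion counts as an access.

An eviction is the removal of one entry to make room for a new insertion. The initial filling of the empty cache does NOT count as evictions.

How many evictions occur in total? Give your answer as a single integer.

LRU simulation (capacity=8):
  1. access hen: MISS. Cache (LRU->MRU): [hen]
  2. access hen: HIT. Cache (LRU->MRU): [hen]
  3. access cat: MISS. Cache (LRU->MRU): [hen cat]
  4. access hen: HIT. Cache (LRU->MRU): [cat hen]
  5. access pear: MISS. Cache (LRU->MRU): [cat hen pear]
  6. access hen: HIT. Cache (LRU->MRU): [cat pear hen]
  7. access pear: HIT. Cache (LRU->MRU): [cat hen pear]
  8. access cat: HIT. Cache (LRU->MRU): [hen pear cat]
  9. access cat: HIT. Cache (LRU->MRU): [hen pear cat]
  10. access hen: HIT. Cache (LRU->MRU): [pear cat hen]
  11. access bee: MISS. Cache (LRU->MRU): [pear cat hen bee]
  12. access cat: HIT. Cache (LRU->MRU): [pear hen bee cat]
  13. access pear: HIT. Cache (LRU->MRU): [hen bee cat pear]
  14. access melon: MISS. Cache (LRU->MRU): [hen bee cat pear melon]
  15. access plum: MISS. Cache (LRU->MRU): [hen bee cat pear melon plum]
  16. access melon: HIT. Cache (LRU->MRU): [hen bee cat pear plum melon]
  17. access lime: MISS. Cache (LRU->MRU): [hen bee cat pear plum melon lime]
  18. access plum: HIT. Cache (LRU->MRU): [hen bee cat pear melon lime plum]
  19. access grape: MISS. Cache (LRU->MRU): [hen bee cat pear melon lime plum grape]
  20. access melon: HIT. Cache (LRU->MRU): [hen bee cat pear lime plum grape melon]
  21. access lime: HIT. Cache (LRU->MRU): [hen bee cat pear plum grape melon lime]
  22. access plum: HIT. Cache (LRU->MRU): [hen bee cat pear grape melon lime plum]
  23. access apple: MISS, evict hen. Cache (LRU->MRU): [bee cat pear grape melon lime plum apple]
Total: 14 hits, 9 misses, 1 evictions

Answer: 1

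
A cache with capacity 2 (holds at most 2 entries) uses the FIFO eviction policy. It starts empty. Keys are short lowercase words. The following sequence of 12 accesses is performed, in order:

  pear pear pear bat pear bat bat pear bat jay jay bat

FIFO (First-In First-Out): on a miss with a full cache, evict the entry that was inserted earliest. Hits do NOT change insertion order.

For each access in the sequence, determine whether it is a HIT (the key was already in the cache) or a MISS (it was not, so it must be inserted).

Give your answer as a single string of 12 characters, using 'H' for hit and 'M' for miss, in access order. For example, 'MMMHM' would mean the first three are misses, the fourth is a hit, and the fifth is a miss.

FIFO simulation (capacity=2):
  1. access pear: MISS. Cache (old->new): [pear]
  2. access pear: HIT. Cache (old->new): [pear]
  3. access pear: HIT. Cache (old->new): [pear]
  4. access bat: MISS. Cache (old->new): [pear bat]
  5. access pear: HIT. Cache (old->new): [pear bat]
  6. access bat: HIT. Cache (old->new): [pear bat]
  7. access bat: HIT. Cache (old->new): [pear bat]
  8. access pear: HIT. Cache (old->new): [pear bat]
  9. access bat: HIT. Cache (old->new): [pear bat]
  10. access jay: MISS, evict pear. Cache (old->new): [bat jay]
  11. access jay: HIT. Cache (old->new): [bat jay]
  12. access bat: HIT. Cache (old->new): [bat jay]
Total: 9 hits, 3 misses, 1 evictions

Answer: MHHMHHHHHMHH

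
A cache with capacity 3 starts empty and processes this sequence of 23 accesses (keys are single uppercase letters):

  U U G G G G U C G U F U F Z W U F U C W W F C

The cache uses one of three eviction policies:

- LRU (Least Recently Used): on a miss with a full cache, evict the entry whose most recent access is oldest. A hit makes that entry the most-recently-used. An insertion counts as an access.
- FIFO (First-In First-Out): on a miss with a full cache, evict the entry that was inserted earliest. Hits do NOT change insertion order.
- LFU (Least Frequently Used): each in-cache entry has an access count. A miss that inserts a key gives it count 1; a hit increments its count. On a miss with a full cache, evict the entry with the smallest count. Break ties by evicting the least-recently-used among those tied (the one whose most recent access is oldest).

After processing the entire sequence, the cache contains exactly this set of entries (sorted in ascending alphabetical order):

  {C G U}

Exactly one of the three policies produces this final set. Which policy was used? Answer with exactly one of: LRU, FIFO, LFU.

Simulating under each policy and comparing final sets:
  LRU: final set = {C F W} -> differs
  FIFO: final set = {C F W} -> differs
  LFU: final set = {C G U} -> MATCHES target
Only LFU produces the target set.

Answer: LFU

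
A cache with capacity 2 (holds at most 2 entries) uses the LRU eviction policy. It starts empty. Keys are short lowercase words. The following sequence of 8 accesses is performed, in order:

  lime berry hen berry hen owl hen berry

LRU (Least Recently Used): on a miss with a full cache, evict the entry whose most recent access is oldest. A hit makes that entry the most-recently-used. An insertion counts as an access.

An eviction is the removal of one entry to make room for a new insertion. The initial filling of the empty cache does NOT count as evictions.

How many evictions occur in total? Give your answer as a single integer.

Answer: 3

Derivation:
LRU simulation (capacity=2):
  1. access lime: MISS. Cache (LRU->MRU): [lime]
  2. access berry: MISS. Cache (LRU->MRU): [lime berry]
  3. access hen: MISS, evict lime. Cache (LRU->MRU): [berry hen]
  4. access berry: HIT. Cache (LRU->MRU): [hen berry]
  5. access hen: HIT. Cache (LRU->MRU): [berry hen]
  6. access owl: MISS, evict berry. Cache (LRU->MRU): [hen owl]
  7. access hen: HIT. Cache (LRU->MRU): [owl hen]
  8. access berry: MISS, evict owl. Cache (LRU->MRU): [hen berry]
Total: 3 hits, 5 misses, 3 evictions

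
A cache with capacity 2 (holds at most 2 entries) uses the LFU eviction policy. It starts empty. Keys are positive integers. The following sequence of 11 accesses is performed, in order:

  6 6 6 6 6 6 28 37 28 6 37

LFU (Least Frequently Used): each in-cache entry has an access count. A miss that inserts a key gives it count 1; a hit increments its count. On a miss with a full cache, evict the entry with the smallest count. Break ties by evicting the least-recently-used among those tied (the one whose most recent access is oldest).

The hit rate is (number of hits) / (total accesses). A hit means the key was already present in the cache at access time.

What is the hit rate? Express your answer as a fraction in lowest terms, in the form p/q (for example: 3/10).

LFU simulation (capacity=2):
  1. access 6: MISS. Cache: [6(c=1)]
  2. access 6: HIT, count now 2. Cache: [6(c=2)]
  3. access 6: HIT, count now 3. Cache: [6(c=3)]
  4. access 6: HIT, count now 4. Cache: [6(c=4)]
  5. access 6: HIT, count now 5. Cache: [6(c=5)]
  6. access 6: HIT, count now 6. Cache: [6(c=6)]
  7. access 28: MISS. Cache: [28(c=1) 6(c=6)]
  8. access 37: MISS, evict 28(c=1). Cache: [37(c=1) 6(c=6)]
  9. access 28: MISS, evict 37(c=1). Cache: [28(c=1) 6(c=6)]
  10. access 6: HIT, count now 7. Cache: [28(c=1) 6(c=7)]
  11. access 37: MISS, evict 28(c=1). Cache: [37(c=1) 6(c=7)]
Total: 6 hits, 5 misses, 3 evictions

Hit rate = 6/11

Answer: 6/11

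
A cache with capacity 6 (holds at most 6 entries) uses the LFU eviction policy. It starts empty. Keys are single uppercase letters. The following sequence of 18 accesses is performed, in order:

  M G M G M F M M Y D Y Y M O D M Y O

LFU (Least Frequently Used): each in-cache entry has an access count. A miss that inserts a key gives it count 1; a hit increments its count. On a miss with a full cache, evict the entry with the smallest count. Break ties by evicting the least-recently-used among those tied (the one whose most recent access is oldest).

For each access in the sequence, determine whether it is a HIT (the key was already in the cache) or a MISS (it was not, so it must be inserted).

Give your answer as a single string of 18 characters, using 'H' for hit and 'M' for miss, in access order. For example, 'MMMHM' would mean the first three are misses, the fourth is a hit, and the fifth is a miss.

Answer: MMHHHMHHMMHHHMHHHH

Derivation:
LFU simulation (capacity=6):
  1. access M: MISS. Cache: [M(c=1)]
  2. access G: MISS. Cache: [M(c=1) G(c=1)]
  3. access M: HIT, count now 2. Cache: [G(c=1) M(c=2)]
  4. access G: HIT, count now 2. Cache: [M(c=2) G(c=2)]
  5. access M: HIT, count now 3. Cache: [G(c=2) M(c=3)]
  6. access F: MISS. Cache: [F(c=1) G(c=2) M(c=3)]
  7. access M: HIT, count now 4. Cache: [F(c=1) G(c=2) M(c=4)]
  8. access M: HIT, count now 5. Cache: [F(c=1) G(c=2) M(c=5)]
  9. access Y: MISS. Cache: [F(c=1) Y(c=1) G(c=2) M(c=5)]
  10. access D: MISS. Cache: [F(c=1) Y(c=1) D(c=1) G(c=2) M(c=5)]
  11. access Y: HIT, count now 2. Cache: [F(c=1) D(c=1) G(c=2) Y(c=2) M(c=5)]
  12. access Y: HIT, count now 3. Cache: [F(c=1) D(c=1) G(c=2) Y(c=3) M(c=5)]
  13. access M: HIT, count now 6. Cache: [F(c=1) D(c=1) G(c=2) Y(c=3) M(c=6)]
  14. access O: MISS. Cache: [F(c=1) D(c=1) O(c=1) G(c=2) Y(c=3) M(c=6)]
  15. access D: HIT, count now 2. Cache: [F(c=1) O(c=1) G(c=2) D(c=2) Y(c=3) M(c=6)]
  16. access M: HIT, count now 7. Cache: [F(c=1) O(c=1) G(c=2) D(c=2) Y(c=3) M(c=7)]
  17. access Y: HIT, count now 4. Cache: [F(c=1) O(c=1) G(c=2) D(c=2) Y(c=4) M(c=7)]
  18. access O: HIT, count now 2. Cache: [F(c=1) G(c=2) D(c=2) O(c=2) Y(c=4) M(c=7)]
Total: 12 hits, 6 misses, 0 evictions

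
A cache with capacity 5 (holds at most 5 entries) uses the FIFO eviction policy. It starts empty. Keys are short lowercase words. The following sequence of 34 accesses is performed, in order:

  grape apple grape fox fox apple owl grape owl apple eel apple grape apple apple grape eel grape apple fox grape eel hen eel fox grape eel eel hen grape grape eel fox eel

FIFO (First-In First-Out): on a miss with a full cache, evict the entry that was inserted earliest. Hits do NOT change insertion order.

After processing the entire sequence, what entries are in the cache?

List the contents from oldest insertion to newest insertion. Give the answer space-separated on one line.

FIFO simulation (capacity=5):
  1. access grape: MISS. Cache (old->new): [grape]
  2. access apple: MISS. Cache (old->new): [grape apple]
  3. access grape: HIT. Cache (old->new): [grape apple]
  4. access fox: MISS. Cache (old->new): [grape apple fox]
  5. access fox: HIT. Cache (old->new): [grape apple fox]
  6. access apple: HIT. Cache (old->new): [grape apple fox]
  7. access owl: MISS. Cache (old->new): [grape apple fox owl]
  8. access grape: HIT. Cache (old->new): [grape apple fox owl]
  9. access owl: HIT. Cache (old->new): [grape apple fox owl]
  10. access apple: HIT. Cache (old->new): [grape apple fox owl]
  11. access eel: MISS. Cache (old->new): [grape apple fox owl eel]
  12. access apple: HIT. Cache (old->new): [grape apple fox owl eel]
  13. access grape: HIT. Cache (old->new): [grape apple fox owl eel]
  14. access apple: HIT. Cache (old->new): [grape apple fox owl eel]
  15. access apple: HIT. Cache (old->new): [grape apple fox owl eel]
  16. access grape: HIT. Cache (old->new): [grape apple fox owl eel]
  17. access eel: HIT. Cache (old->new): [grape apple fox owl eel]
  18. access grape: HIT. Cache (old->new): [grape apple fox owl eel]
  19. access apple: HIT. Cache (old->new): [grape apple fox owl eel]
  20. access fox: HIT. Cache (old->new): [grape apple fox owl eel]
  21. access grape: HIT. Cache (old->new): [grape apple fox owl eel]
  22. access eel: HIT. Cache (old->new): [grape apple fox owl eel]
  23. access hen: MISS, evict grape. Cache (old->new): [apple fox owl eel hen]
  24. access eel: HIT. Cache (old->new): [apple fox owl eel hen]
  25. access fox: HIT. Cache (old->new): [apple fox owl eel hen]
  26. access grape: MISS, evict apple. Cache (old->new): [fox owl eel hen grape]
  27. access eel: HIT. Cache (old->new): [fox owl eel hen grape]
  28. access eel: HIT. Cache (old->new): [fox owl eel hen grape]
  29. access hen: HIT. Cache (old->new): [fox owl eel hen grape]
  30. access grape: HIT. Cache (old->new): [fox owl eel hen grape]
  31. access grape: HIT. Cache (old->new): [fox owl eel hen grape]
  32. access eel: HIT. Cache (old->new): [fox owl eel hen grape]
  33. access fox: HIT. Cache (old->new): [fox owl eel hen grape]
  34. access eel: HIT. Cache (old->new): [fox owl eel hen grape]
Total: 27 hits, 7 misses, 2 evictions

Answer: fox owl eel hen grape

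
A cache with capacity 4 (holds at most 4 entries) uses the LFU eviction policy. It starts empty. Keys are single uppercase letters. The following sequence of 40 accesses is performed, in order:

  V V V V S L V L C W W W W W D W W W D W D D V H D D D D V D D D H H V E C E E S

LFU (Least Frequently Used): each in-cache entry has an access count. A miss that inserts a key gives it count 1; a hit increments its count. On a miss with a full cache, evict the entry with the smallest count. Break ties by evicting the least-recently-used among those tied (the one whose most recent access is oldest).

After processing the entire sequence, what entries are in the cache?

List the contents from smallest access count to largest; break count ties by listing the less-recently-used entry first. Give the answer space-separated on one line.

LFU simulation (capacity=4):
  1. access V: MISS. Cache: [V(c=1)]
  2. access V: HIT, count now 2. Cache: [V(c=2)]
  3. access V: HIT, count now 3. Cache: [V(c=3)]
  4. access V: HIT, count now 4. Cache: [V(c=4)]
  5. access S: MISS. Cache: [S(c=1) V(c=4)]
  6. access L: MISS. Cache: [S(c=1) L(c=1) V(c=4)]
  7. access V: HIT, count now 5. Cache: [S(c=1) L(c=1) V(c=5)]
  8. access L: HIT, count now 2. Cache: [S(c=1) L(c=2) V(c=5)]
  9. access C: MISS. Cache: [S(c=1) C(c=1) L(c=2) V(c=5)]
  10. access W: MISS, evict S(c=1). Cache: [C(c=1) W(c=1) L(c=2) V(c=5)]
  11. access W: HIT, count now 2. Cache: [C(c=1) L(c=2) W(c=2) V(c=5)]
  12. access W: HIT, count now 3. Cache: [C(c=1) L(c=2) W(c=3) V(c=5)]
  13. access W: HIT, count now 4. Cache: [C(c=1) L(c=2) W(c=4) V(c=5)]
  14. access W: HIT, count now 5. Cache: [C(c=1) L(c=2) V(c=5) W(c=5)]
  15. access D: MISS, evict C(c=1). Cache: [D(c=1) L(c=2) V(c=5) W(c=5)]
  16. access W: HIT, count now 6. Cache: [D(c=1) L(c=2) V(c=5) W(c=6)]
  17. access W: HIT, count now 7. Cache: [D(c=1) L(c=2) V(c=5) W(c=7)]
  18. access W: HIT, count now 8. Cache: [D(c=1) L(c=2) V(c=5) W(c=8)]
  19. access D: HIT, count now 2. Cache: [L(c=2) D(c=2) V(c=5) W(c=8)]
  20. access W: HIT, count now 9. Cache: [L(c=2) D(c=2) V(c=5) W(c=9)]
  21. access D: HIT, count now 3. Cache: [L(c=2) D(c=3) V(c=5) W(c=9)]
  22. access D: HIT, count now 4. Cache: [L(c=2) D(c=4) V(c=5) W(c=9)]
  23. access V: HIT, count now 6. Cache: [L(c=2) D(c=4) V(c=6) W(c=9)]
  24. access H: MISS, evict L(c=2). Cache: [H(c=1) D(c=4) V(c=6) W(c=9)]
  25. access D: HIT, count now 5. Cache: [H(c=1) D(c=5) V(c=6) W(c=9)]
  26. access D: HIT, count now 6. Cache: [H(c=1) V(c=6) D(c=6) W(c=9)]
  27. access D: HIT, count now 7. Cache: [H(c=1) V(c=6) D(c=7) W(c=9)]
  28. access D: HIT, count now 8. Cache: [H(c=1) V(c=6) D(c=8) W(c=9)]
  29. access V: HIT, count now 7. Cache: [H(c=1) V(c=7) D(c=8) W(c=9)]
  30. access D: HIT, count now 9. Cache: [H(c=1) V(c=7) W(c=9) D(c=9)]
  31. access D: HIT, count now 10. Cache: [H(c=1) V(c=7) W(c=9) D(c=10)]
  32. access D: HIT, count now 11. Cache: [H(c=1) V(c=7) W(c=9) D(c=11)]
  33. access H: HIT, count now 2. Cache: [H(c=2) V(c=7) W(c=9) D(c=11)]
  34. access H: HIT, count now 3. Cache: [H(c=3) V(c=7) W(c=9) D(c=11)]
  35. access V: HIT, count now 8. Cache: [H(c=3) V(c=8) W(c=9) D(c=11)]
  36. access E: MISS, evict H(c=3). Cache: [E(c=1) V(c=8) W(c=9) D(c=11)]
  37. access C: MISS, evict E(c=1). Cache: [C(c=1) V(c=8) W(c=9) D(c=11)]
  38. access E: MISS, evict C(c=1). Cache: [E(c=1) V(c=8) W(c=9) D(c=11)]
  39. access E: HIT, count now 2. Cache: [E(c=2) V(c=8) W(c=9) D(c=11)]
  40. access S: MISS, evict E(c=2). Cache: [S(c=1) V(c=8) W(c=9) D(c=11)]
Total: 29 hits, 11 misses, 7 evictions

Answer: S V W D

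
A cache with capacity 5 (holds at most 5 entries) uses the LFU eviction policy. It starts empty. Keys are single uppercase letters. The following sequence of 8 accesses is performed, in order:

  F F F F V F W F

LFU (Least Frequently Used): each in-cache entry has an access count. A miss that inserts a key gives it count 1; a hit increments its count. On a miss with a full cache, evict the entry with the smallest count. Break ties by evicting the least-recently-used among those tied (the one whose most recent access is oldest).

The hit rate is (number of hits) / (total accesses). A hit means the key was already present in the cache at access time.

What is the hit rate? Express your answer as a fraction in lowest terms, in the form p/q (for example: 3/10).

LFU simulation (capacity=5):
  1. access F: MISS. Cache: [F(c=1)]
  2. access F: HIT, count now 2. Cache: [F(c=2)]
  3. access F: HIT, count now 3. Cache: [F(c=3)]
  4. access F: HIT, count now 4. Cache: [F(c=4)]
  5. access V: MISS. Cache: [V(c=1) F(c=4)]
  6. access F: HIT, count now 5. Cache: [V(c=1) F(c=5)]
  7. access W: MISS. Cache: [V(c=1) W(c=1) F(c=5)]
  8. access F: HIT, count now 6. Cache: [V(c=1) W(c=1) F(c=6)]
Total: 5 hits, 3 misses, 0 evictions

Hit rate = 5/8

Answer: 5/8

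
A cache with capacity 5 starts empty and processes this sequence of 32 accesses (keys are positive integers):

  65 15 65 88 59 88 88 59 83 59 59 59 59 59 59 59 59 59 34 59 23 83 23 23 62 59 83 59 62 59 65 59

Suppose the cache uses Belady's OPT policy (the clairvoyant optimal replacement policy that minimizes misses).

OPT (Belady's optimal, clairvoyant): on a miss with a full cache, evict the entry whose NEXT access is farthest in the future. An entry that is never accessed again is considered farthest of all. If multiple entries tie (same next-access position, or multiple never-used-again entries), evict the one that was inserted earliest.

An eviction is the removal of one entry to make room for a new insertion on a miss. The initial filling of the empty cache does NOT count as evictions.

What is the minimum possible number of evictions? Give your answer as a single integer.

OPT (Belady) simulation (capacity=5):
  1. access 65: MISS. Cache: [65]
  2. access 15: MISS. Cache: [65 15]
  3. access 65: HIT. Next use of 65: step 31. Cache: [65 15]
  4. access 88: MISS. Cache: [65 15 88]
  5. access 59: MISS. Cache: [65 15 88 59]
  6. access 88: HIT. Next use of 88: step 7. Cache: [65 15 88 59]
  7. access 88: HIT. Next use of 88: never. Cache: [65 15 88 59]
  8. access 59: HIT. Next use of 59: step 10. Cache: [65 15 88 59]
  9. access 83: MISS. Cache: [65 15 88 59 83]
  10. access 59: HIT. Next use of 59: step 11. Cache: [65 15 88 59 83]
  11. access 59: HIT. Next use of 59: step 12. Cache: [65 15 88 59 83]
  12. access 59: HIT. Next use of 59: step 13. Cache: [65 15 88 59 83]
  13. access 59: HIT. Next use of 59: step 14. Cache: [65 15 88 59 83]
  14. access 59: HIT. Next use of 59: step 15. Cache: [65 15 88 59 83]
  15. access 59: HIT. Next use of 59: step 16. Cache: [65 15 88 59 83]
  16. access 59: HIT. Next use of 59: step 17. Cache: [65 15 88 59 83]
  17. access 59: HIT. Next use of 59: step 18. Cache: [65 15 88 59 83]
  18. access 59: HIT. Next use of 59: step 20. Cache: [65 15 88 59 83]
  19. access 34: MISS, evict 15 (next use: never). Cache: [65 88 59 83 34]
  20. access 59: HIT. Next use of 59: step 26. Cache: [65 88 59 83 34]
  21. access 23: MISS, evict 88 (next use: never). Cache: [65 59 83 34 23]
  22. access 83: HIT. Next use of 83: step 27. Cache: [65 59 83 34 23]
  23. access 23: HIT. Next use of 23: step 24. Cache: [65 59 83 34 23]
  24. access 23: HIT. Next use of 23: never. Cache: [65 59 83 34 23]
  25. access 62: MISS, evict 34 (next use: never). Cache: [65 59 83 23 62]
  26. access 59: HIT. Next use of 59: step 28. Cache: [65 59 83 23 62]
  27. access 83: HIT. Next use of 83: never. Cache: [65 59 83 23 62]
  28. access 59: HIT. Next use of 59: step 30. Cache: [65 59 83 23 62]
  29. access 62: HIT. Next use of 62: never. Cache: [65 59 83 23 62]
  30. access 59: HIT. Next use of 59: step 32. Cache: [65 59 83 23 62]
  31. access 65: HIT. Next use of 65: never. Cache: [65 59 83 23 62]
  32. access 59: HIT. Next use of 59: never. Cache: [65 59 83 23 62]
Total: 24 hits, 8 misses, 3 evictions

Answer: 3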